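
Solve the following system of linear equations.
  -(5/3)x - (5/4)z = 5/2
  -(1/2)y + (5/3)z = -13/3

infinitely many solutions

Row-reduce:
R1 ← R1 / (-5/3).
R2 ← R2 / (-1/2).
Rank is 2 with 3 unknowns, leaving z free.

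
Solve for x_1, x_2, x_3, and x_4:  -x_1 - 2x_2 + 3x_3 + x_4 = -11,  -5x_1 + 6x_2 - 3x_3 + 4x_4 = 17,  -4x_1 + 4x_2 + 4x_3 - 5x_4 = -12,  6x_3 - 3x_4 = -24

x_1 = -1, x_2 = 0, x_3 = -4, x_4 = 0

Row-reduce the augmented matrix:
R1 ← R1 / (-1).
R2 ← R2 + 5·R1.
R3 ← R3 + 4·R1.
R2 ← R2 / (16).
R1 ← R1 − 2·R2.
R3 ← R3 − 12·R2.
R3 ← R3 / (11/2).
R1 ← R1 + 3/4·R3.
R2 ← R2 + 9/8·R3.
R4 ← R4 − 6·R3.
R4 ← R4 / (6).
R1 ← R1 + 2·R4.
R2 ← R2 + 7/4·R4.
R3 ← R3 + 3/2·R4.
Reading off the reduced rows gives x_1 = -1, x_2 = 0, x_3 = -4, x_4 = 0.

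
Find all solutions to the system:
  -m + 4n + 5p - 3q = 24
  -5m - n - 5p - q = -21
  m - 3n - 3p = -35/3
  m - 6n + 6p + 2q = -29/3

m = 7/3, n = 3, p = 5/3, q = -2

Row-reduce the augmented matrix:
R1 ← R1 / (-1).
R2 ← R2 + 5·R1.
R3 ← R3 − 1·R1.
R4 ← R4 − 1·R1.
R2 ← R2 / (-21).
R1 ← R1 + 4·R2.
R3 ← R3 − 1·R2.
R4 ← R4 + 2·R2.
R3 ← R3 / (4/7).
R1 ← R1 − 5/7·R3.
R2 ← R2 − 10/7·R3.
R4 ← R4 − 97/7·R3.
R4 ← R4 / (217/4).
R1 ← R1 − 13/4·R4.
R2 ← R2 − 31/6·R4.
R3 ← R3 + 49/12·R4.
Reading off the reduced rows gives m = 7/3, n = 3, p = 5/3, q = -2.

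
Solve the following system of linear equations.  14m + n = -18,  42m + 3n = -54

Row-reduce:
R1 ← R1 / (14).
R2 ← R2 − 42·R1.
Rank is 1 with 2 unknowns, leaving n free.

infinitely many solutions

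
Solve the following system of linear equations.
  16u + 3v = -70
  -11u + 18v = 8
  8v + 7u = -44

u = -4, v = -2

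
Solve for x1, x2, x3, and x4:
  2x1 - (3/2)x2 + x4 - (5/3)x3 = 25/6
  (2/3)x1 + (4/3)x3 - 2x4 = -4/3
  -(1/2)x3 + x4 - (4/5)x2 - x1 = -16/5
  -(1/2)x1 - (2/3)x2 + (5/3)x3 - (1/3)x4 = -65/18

Row-reduce the augmented matrix:
R1 ← R1 / (2).
R2 ← R2 − 2/3·R1.
R3 ← R3 + 1·R1.
R4 ← R4 + 1/2·R1.
R2 ← R2 / (1/2).
R1 ← R1 + 3/4·R2.
R3 ← R3 + 31/20·R2.
R4 ← R4 + 25/24·R2.
R3 ← R3 / (407/90).
R1 ← R1 − 2·R3.
R2 ← R2 − 34/9·R3.
R4 ← R4 − 140/27·R3.
R4 ← R4 / (3979/2442).
R1 ← R1 + 189/407·R4.
R2 ← R2 − 50/407·R4.
R3 ← R3 + 516/407·R4.
Reading off the reduced rows gives x1 = 3, x2 = 7/3, x3 = 0, x4 = 5/3.

x1 = 3, x2 = 7/3, x3 = 0, x4 = 5/3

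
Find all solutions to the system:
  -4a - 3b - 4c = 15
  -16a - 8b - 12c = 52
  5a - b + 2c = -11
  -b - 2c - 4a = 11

a = -2, b = -1, c = -1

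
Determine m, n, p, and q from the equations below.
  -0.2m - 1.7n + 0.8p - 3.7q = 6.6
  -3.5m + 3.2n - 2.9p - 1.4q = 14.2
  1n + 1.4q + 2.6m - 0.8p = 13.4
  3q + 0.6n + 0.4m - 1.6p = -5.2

m = 5, n = 5, p = -3, q = -5

Row-reduce the augmented matrix:
R1 ← R1 / (-1/5).
R2 ← R2 + 7/2·R1.
R3 ← R3 − 13/5·R1.
R4 ← R4 − 2/5·R1.
R2 ← R2 / (659/20).
R1 ← R1 − 17/2·R2.
R3 ← R3 + 211/10·R2.
R4 ← R4 + 14/5·R2.
R3 ← R3 / (-4027/3295).
R1 ← R1 − 237/659·R3.
R2 ← R2 + 338/659·R3.
R4 ← R4 + 4732/3295·R3.
R4 ← R4 / (164904/20135).
R1 ← R1 − 1422/4027·R4.
R2 ← R2 − 18107/4027·R4.
R3 ← R3 − 20208/4027·R4.
Reading off the reduced rows gives m = 5, n = 5, p = -3, q = -5.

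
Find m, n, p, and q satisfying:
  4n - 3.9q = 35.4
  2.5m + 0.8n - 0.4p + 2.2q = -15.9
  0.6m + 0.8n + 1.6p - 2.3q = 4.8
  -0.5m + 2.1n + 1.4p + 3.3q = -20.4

Row-reduce the augmented matrix:
Swap R1 and R2.
R1 ← R1 / (5/2).
R3 ← R3 − 3/5·R1.
R4 ← R4 + 1/2·R1.
R2 ← R2 / (4).
R1 ← R1 − 8/25·R2.
R3 ← R3 − 76/125·R2.
R4 ← R4 − 113/50·R2.
R3 ← R3 / (212/125).
R1 ← R1 + 4/25·R3.
R4 ← R4 − 33/25·R3.
R4 ← R4 / (162883/21200).
R1 ← R1 − 52/53·R4.
R2 ← R2 + 39/40·R4.
R3 ← R3 + 1397/1060·R4.
Reading off the reduced rows gives m = -3, n = 3, p = -6, q = -6.

m = -3, n = 3, p = -6, q = -6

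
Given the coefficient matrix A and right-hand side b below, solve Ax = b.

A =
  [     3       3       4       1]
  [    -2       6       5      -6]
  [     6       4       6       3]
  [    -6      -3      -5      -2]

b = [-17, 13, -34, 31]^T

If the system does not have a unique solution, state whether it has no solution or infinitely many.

Row-reduce the augmented matrix:
R1 ← R1 / (3).
R2 ← R2 + 2·R1.
R3 ← R3 − 6·R1.
R4 ← R4 + 6·R1.
R2 ← R2 / (8).
R1 ← R1 − 1·R2.
R3 ← R3 + 2·R2.
R4 ← R4 − 3·R2.
R3 ← R3 / (-1/12).
R1 ← R1 − 3/8·R3.
R2 ← R2 − 23/24·R3.
R4 ← R4 − 1/8·R3.
R4 ← R4 / (3/2).
R1 ← R1 + 1/2·R4.
R2 ← R2 + 9/2·R4.
R3 ← R3 − 4·R4.
Reading off the reduced rows gives x_1 = -5, x_2 = -4, x_3 = 3, x_4 = -2.

x_1 = -5, x_2 = -4, x_3 = 3, x_4 = -2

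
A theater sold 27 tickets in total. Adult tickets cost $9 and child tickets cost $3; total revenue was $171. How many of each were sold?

adult tickets: 15, child tickets: 12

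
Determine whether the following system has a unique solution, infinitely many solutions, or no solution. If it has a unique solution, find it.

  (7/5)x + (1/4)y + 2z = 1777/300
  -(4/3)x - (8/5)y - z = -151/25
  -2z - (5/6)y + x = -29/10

x = 8/5, y = 7/5, z = 5/3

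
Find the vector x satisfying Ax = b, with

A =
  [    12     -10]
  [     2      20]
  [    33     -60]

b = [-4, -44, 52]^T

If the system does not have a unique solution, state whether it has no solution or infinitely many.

Row-reduce:
R1 ← R1 / (12).
R2 ← R2 − 2·R1.
R3 ← R3 − 33·R1.
R2 ← R2 / (65/3).
R1 ← R1 + 5/6·R2.
R3 ← R3 + 65/2·R2.
Row 3 reduces to 0 = -2, a contradiction. The system is inconsistent.

no solution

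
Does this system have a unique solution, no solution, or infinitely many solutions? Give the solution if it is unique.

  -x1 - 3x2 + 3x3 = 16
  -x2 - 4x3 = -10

infinitely many solutions

Row-reduce:
R1 ← R1 / (-1).
R2 ← R2 / (-1).
R1 ← R1 − 3·R2.
Rank is 2 with 3 unknowns, leaving x3 free.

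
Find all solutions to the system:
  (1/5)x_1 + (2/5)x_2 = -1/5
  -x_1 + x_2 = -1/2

x_1 = 0, x_2 = -1/2

Row-reduce the augmented matrix:
R1 ← R1 / (1/5).
R2 ← R2 + 1·R1.
R2 ← R2 / (3).
R1 ← R1 − 2·R2.
Reading off the reduced rows gives x_1 = 0, x_2 = -1/2.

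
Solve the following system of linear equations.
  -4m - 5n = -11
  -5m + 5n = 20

Row-reduce the augmented matrix:
R1 ← R1 / (-4).
R2 ← R2 + 5·R1.
R2 ← R2 / (45/4).
R1 ← R1 − 5/4·R2.
Reading off the reduced rows gives m = -1, n = 3.

m = -1, n = 3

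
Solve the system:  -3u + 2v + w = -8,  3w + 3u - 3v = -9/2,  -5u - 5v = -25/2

u = 2, v = 1/2, w = -3

Row-reduce the augmented matrix:
R1 ← R1 / (-3).
R2 ← R2 − 3·R1.
R3 ← R3 + 5·R1.
R2 ← R2 / (-1).
R1 ← R1 + 2/3·R2.
R3 ← R3 + 25/3·R2.
R3 ← R3 / (-35).
R1 ← R1 + 3·R3.
R2 ← R2 + 4·R3.
Reading off the reduced rows gives u = 2, v = 1/2, w = -3.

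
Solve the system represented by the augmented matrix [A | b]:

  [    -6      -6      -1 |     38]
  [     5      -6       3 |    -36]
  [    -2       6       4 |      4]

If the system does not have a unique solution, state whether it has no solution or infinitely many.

x_1 = -6, x_2 = 0, x_3 = -2

Row-reduce the augmented matrix:
R1 ← R1 / (-6).
R2 ← R2 − 5·R1.
R3 ← R3 + 2·R1.
R2 ← R2 / (-11).
R1 ← R1 − 1·R2.
R3 ← R3 − 8·R2.
R3 ← R3 / (65/11).
R1 ← R1 − 4/11·R3.
R2 ← R2 + 13/66·R3.
Reading off the reduced rows gives x_1 = -6, x_2 = 0, x_3 = -2.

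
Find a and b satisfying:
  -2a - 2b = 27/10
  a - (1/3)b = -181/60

a = -13/5, b = 5/4

Row-reduce the augmented matrix:
R1 ← R1 / (-2).
R2 ← R2 − 1·R1.
R2 ← R2 / (-4/3).
R1 ← R1 − 1·R2.
Reading off the reduced rows gives a = -13/5, b = 5/4.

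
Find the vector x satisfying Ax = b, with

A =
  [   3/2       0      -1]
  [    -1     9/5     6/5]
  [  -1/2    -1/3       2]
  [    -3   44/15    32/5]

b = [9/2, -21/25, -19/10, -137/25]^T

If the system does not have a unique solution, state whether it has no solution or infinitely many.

x_1 = 3, x_2 = 6/5, x_3 = 0

Row-reduce the augmented matrix:
R1 ← R1 / (3/2).
R2 ← R2 + 1·R1.
R3 ← R3 + 1/2·R1.
R4 ← R4 + 3·R1.
R2 ← R2 / (9/5).
R3 ← R3 + 1/3·R2.
R4 ← R4 − 44/15·R2.
R3 ← R3 / (143/81).
R1 ← R1 + 2/3·R3.
R2 ← R2 − 8/27·R3.
R4 ← R4 − 286/81·R3.
R4 reduces to 0 = 0, so the extra equation is consistent.
Reading off the reduced rows gives x_1 = 3, x_2 = 6/5, x_3 = 0.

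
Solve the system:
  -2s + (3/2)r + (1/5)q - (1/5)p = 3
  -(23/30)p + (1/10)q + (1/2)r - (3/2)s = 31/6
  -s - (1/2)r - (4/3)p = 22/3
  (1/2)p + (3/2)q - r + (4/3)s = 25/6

infinitely many solutions

Row-reduce:
R1 ← R1 / (-1/5).
R2 ← R2 + 23/30·R1.
R3 ← R3 + 4/3·R1.
R4 ← R4 − 1/2·R1.
R2 ← R2 / (-2/3).
R1 ← R1 + 1·R2.
R3 ← R3 + 4/3·R2.
R4 ← R4 − 2·R2.
Swap R3 and R4.
R3 ← R3 / (-13).
R1 ← R1 − 3/8·R3.
R2 ← R2 − 63/8·R3.
Rank is 3 with 4 unknowns, leaving s free.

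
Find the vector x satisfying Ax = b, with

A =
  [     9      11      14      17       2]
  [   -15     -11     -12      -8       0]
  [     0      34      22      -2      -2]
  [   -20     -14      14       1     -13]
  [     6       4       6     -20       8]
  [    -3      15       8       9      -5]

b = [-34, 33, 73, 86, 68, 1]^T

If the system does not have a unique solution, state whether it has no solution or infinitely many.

no solution

Row-reduce:
R1 ← R1 / (9).
R2 ← R2 + 15·R1.
R4 ← R4 + 20·R1.
R5 ← R5 − 6·R1.
R6 ← R6 + 3·R1.
R2 ← R2 / (22/3).
R1 ← R1 − 11/9·R2.
R3 ← R3 − 34·R2.
R4 ← R4 − 94/9·R2.
R5 ← R5 + 10/3·R2.
R6 ← R6 − 56/3·R2.
R3 ← R3 / (-336/11).
R1 ← R1 + 1/3·R3.
R2 ← R2 − 17/11·R3.
R4 ← R4 − 956/33·R3.
R5 ← R5 − 20/11·R3.
R6 ← R6 + 178/11·R3.
R4 ← R4 / (-6845/84).
R1 ← R1 + 151/336·R4.
R2 ← R2 + 235/112·R4.
R3 ← R3 − 353/112·R4.
R5 ← R5 + 779/28·R4.
R6 ← R6 − 779/56·R4.
R5 ← R5 / (118669/6845).
R1 ← R1 − 597/27380·R5.
R2 ← R2 − 1863/5476·R5.
R3 ← R3 + 15973/27380·R5.
R4 ← R4 − 2508/6845·R5.
R6 ← R6 + 118669/13690·R5.
Row 6 reduces to 0 = -3/2, a contradiction. The system is inconsistent.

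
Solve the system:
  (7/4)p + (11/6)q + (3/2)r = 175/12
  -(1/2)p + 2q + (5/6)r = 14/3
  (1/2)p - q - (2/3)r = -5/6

Row-reduce the augmented matrix:
R1 ← R1 / (7/4).
R2 ← R2 + 1/2·R1.
R3 ← R3 − 1/2·R1.
R2 ← R2 / (53/21).
R1 ← R1 − 22/21·R2.
R3 ← R3 + 32/21·R2.
R3 ← R3 / (-1/3).
R1 ← R1 − 1/3·R3.
R2 ← R2 − 1/2·R3.
Reading off the reduced rows gives p = 5, q = 4, r = -1.

p = 5, q = 4, r = -1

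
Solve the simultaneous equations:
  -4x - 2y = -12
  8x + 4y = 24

infinitely many solutions

Row-reduce:
R1 ← R1 / (-4).
R2 ← R2 − 8·R1.
Rank is 1 with 2 unknowns, leaving y free.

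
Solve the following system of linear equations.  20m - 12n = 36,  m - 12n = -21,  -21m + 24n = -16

no solution

Row-reduce:
R1 ← R1 / (20).
R2 ← R2 − 1·R1.
R3 ← R3 + 21·R1.
R2 ← R2 / (-57/5).
R1 ← R1 + 3/5·R2.
R3 ← R3 − 57/5·R2.
Row 3 reduces to 0 = -1, a contradiction. The system is inconsistent.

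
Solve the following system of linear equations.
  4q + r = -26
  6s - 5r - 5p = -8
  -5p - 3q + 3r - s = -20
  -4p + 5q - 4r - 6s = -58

p = 6, q = -6, r = -2, s = 2

Row-reduce the augmented matrix:
Swap R1 and R2.
R1 ← R1 / (-5).
R3 ← R3 + 5·R1.
R4 ← R4 + 4·R1.
R2 ← R2 / (4).
R3 ← R3 + 3·R2.
R4 ← R4 − 5·R2.
R3 ← R3 / (35/4).
R1 ← R1 − 1·R3.
R2 ← R2 − 1/4·R3.
R4 ← R4 + 5/4·R3.
R4 ← R4 / (-59/5).
R1 ← R1 + 2/5·R4.
R2 ← R2 − 1/5·R4.
R3 ← R3 + 4/5·R4.
Reading off the reduced rows gives p = 6, q = -6, r = -2, s = 2.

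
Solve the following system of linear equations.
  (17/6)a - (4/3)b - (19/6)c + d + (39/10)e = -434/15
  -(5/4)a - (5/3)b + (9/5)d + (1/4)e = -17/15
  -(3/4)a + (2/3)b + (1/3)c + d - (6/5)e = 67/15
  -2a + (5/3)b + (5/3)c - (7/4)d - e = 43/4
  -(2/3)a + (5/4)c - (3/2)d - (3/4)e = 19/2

no solution

Row-reduce:
R1 ← R1 / (17/6).
R2 ← R2 + 5/4·R1.
R3 ← R3 + 3/4·R1.
R4 ← R4 + 2·R1.
R5 ← R5 + 2/3·R1.
R2 ← R2 / (-115/51).
R1 ← R1 + 8/17·R2.
R3 ← R3 − 16/51·R2.
R4 ← R4 − 37/51·R2.
R5 ← R5 + 16/51·R2.
R3 ← R3 / (-193/276).
R1 ← R1 + 19/23·R3.
R2 ← R2 − 57/92·R3.
R4 ← R4 + 281/276·R3.
R5 ← R5 − 193/276·R3.
R4 ← R4 / (-10107/3860).
R1 ← R1 + 1908/965·R4.
R2 ← R2 − 1944/4825·R4.
R3 ← R3 + 10878/4825·R4.
Row 5 reduces to 0 = -1/2, a contradiction. The system is inconsistent.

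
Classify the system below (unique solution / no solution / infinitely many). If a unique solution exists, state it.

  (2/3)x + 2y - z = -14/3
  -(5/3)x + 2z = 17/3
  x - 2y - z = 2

Row-reduce:
R1 ← R1 / (2/3).
R2 ← R2 + 5/3·R1.
R3 ← R3 − 1·R1.
R2 ← R2 / (5).
R1 ← R1 − 3·R2.
R3 ← R3 + 5·R2.
Row 3 reduces to 0 = 3, a contradiction. The system is inconsistent.

no solution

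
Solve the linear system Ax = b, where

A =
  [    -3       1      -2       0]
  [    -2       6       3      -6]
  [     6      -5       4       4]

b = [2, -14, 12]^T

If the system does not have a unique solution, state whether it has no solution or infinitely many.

infinitely many solutions

Row-reduce:
R1 ← R1 / (-3).
R2 ← R2 + 2·R1.
R3 ← R3 − 6·R1.
R2 ← R2 / (16/3).
R1 ← R1 + 1/3·R2.
R3 ← R3 + 3·R2.
R3 ← R3 / (39/16).
R1 ← R1 − 15/16·R3.
R2 ← R2 − 13/16·R3.
Rank is 3 with 4 unknowns, leaving x_4 free.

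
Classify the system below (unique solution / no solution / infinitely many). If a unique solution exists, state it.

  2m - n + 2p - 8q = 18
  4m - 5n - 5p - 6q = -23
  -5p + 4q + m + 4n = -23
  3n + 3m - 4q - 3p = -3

no solution

Row-reduce:
R1 ← R1 / (2).
R2 ← R2 − 4·R1.
R3 ← R3 − 1·R1.
R4 ← R4 − 3·R1.
R2 ← R2 / (-3).
R1 ← R1 + 1/2·R2.
R3 ← R3 − 9/2·R2.
R4 ← R4 − 9/2·R2.
R3 ← R3 / (-39/2).
R1 ← R1 − 5/2·R3.
R2 ← R2 − 3·R3.
R4 ← R4 + 39/2·R3.
Row 4 reduces to 0 = 2, a contradiction. The system is inconsistent.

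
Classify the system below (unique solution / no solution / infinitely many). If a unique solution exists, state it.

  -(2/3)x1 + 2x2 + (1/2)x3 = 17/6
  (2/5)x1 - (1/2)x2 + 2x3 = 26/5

Row-reduce:
R1 ← R1 / (-2/3).
R2 ← R2 − 2/5·R1.
R2 ← R2 / (7/10).
R1 ← R1 + 3·R2.
Rank is 2 with 3 unknowns, leaving x3 free.

infinitely many solutions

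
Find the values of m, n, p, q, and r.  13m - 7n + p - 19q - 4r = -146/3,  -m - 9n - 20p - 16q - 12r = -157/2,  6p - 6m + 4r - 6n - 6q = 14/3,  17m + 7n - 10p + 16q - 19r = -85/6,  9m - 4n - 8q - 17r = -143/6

Row-reduce the augmented matrix:
R1 ← R1 / (13).
R2 ← R2 + 1·R1.
R3 ← R3 + 6·R1.
R4 ← R4 − 17·R1.
R5 ← R5 − 9·R1.
R2 ← R2 / (-124/13).
R1 ← R1 + 7/13·R2.
R3 ← R3 + 120/13·R2.
R4 ← R4 − 210/13·R2.
R5 ← R5 − 11/13·R2.
R3 ← R3 / (798/31).
R1 ← R1 − 149/124·R3.
R2 ← R2 − 259/124·R3.
R4 ← R4 + 2793/62·R3.
R5 ← R5 + 305/124·R3.
R4 ← R4 / (15).
R1 ← R1 + 153/266·R4.
R2 ← R2 − 63/38·R4.
R3 ← R3 − 11/133·R4.
R5 ← R5 − 1013/266·R4.
R5 ← R5 / (-3043/266).
R1 ← R1 + 521/798·R5.
R2 ← R2 − 143/114·R5.
R3 ← R3 − 80/133·R5.
R4 ← R4 + 2/3·R5.
Reading off the reduced rows gives m = -3/2, n = 2, p = 5/2, q = 1, r = -1/3.

m = -3/2, n = 2, p = 5/2, q = 1, r = -1/3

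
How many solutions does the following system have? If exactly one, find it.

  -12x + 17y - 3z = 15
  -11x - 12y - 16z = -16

Row-reduce:
R1 ← R1 / (-12).
R2 ← R2 + 11·R1.
R2 ← R2 / (-331/12).
R1 ← R1 + 17/12·R2.
Rank is 2 with 3 unknowns, leaving z free.

infinitely many solutions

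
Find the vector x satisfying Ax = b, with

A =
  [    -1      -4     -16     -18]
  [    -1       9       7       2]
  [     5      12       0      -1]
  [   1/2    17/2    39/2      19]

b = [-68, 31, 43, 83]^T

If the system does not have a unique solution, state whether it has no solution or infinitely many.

Row-reduce:
R1 ← R1 / (-1).
R2 ← R2 + 1·R1.
R3 ← R3 − 5·R1.
R4 ← R4 − 1/2·R1.
R2 ← R2 / (13).
R1 ← R1 − 4·R2.
R3 ← R3 + 8·R2.
R4 ← R4 − 13/2·R2.
R3 ← R3 / (-856/13).
R1 ← R1 − 116/13·R3.
R2 ← R2 − 23/13·R3.
Row 4 reduces to 0 = -1/2, a contradiction. The system is inconsistent.

no solution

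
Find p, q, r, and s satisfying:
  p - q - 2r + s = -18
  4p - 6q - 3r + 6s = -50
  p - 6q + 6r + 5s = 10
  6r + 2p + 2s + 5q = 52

p = -2, q = 4, r = 6, s = 0

Row-reduce the augmented matrix:
R2 ← R2 − 4·R1.
R3 ← R3 − 1·R1.
R4 ← R4 − 2·R1.
R2 ← R2 / (-2).
R1 ← R1 + 1·R2.
R3 ← R3 + 5·R2.
R4 ← R4 − 7·R2.
R3 ← R3 / (-9/2).
R1 ← R1 + 9/2·R3.
R2 ← R2 + 5/2·R3.
R4 ← R4 − 55/2·R3.
R4 ← R4 / (8/9).
R1 ← R1 − 1·R4.
R2 ← R2 + 4/9·R4.
R3 ← R3 − 2/9·R4.
Reading off the reduced rows gives p = -2, q = 4, r = 6, s = 0.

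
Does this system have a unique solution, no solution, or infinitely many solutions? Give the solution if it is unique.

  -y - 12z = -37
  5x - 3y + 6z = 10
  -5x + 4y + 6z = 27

infinitely many solutions

Row-reduce:
Swap R1 and R2.
R1 ← R1 / (5).
R3 ← R3 + 5·R1.
R2 ← R2 / (-1).
R1 ← R1 + 3/5·R2.
R3 ← R3 − 1·R2.
Rank is 2 with 3 unknowns, leaving z free.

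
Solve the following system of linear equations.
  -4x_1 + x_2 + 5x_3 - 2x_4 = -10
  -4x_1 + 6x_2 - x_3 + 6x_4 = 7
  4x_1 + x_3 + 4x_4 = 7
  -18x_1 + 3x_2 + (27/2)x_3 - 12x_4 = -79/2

Row-reduce:
R1 ← R1 / (-4).
R2 ← R2 + 4·R1.
R3 ← R3 − 4·R1.
R4 ← R4 + 18·R1.
R2 ← R2 / (5).
R1 ← R1 + 1/4·R2.
R3 ← R3 − 1·R2.
R4 ← R4 + 3/2·R2.
R3 ← R3 / (36/5).
R1 ← R1 + 31/20·R3.
R2 ← R2 + 6/5·R3.
R4 ← R4 + 54/5·R3.
Row 4 reduces to 0 = 1, a contradiction. The system is inconsistent.

no solution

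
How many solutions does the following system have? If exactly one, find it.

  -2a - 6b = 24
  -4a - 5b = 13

a = 3, b = -5

Row-reduce the augmented matrix:
R1 ← R1 / (-2).
R2 ← R2 + 4·R1.
R2 ← R2 / (7).
R1 ← R1 − 3·R2.
Reading off the reduced rows gives a = 3, b = -5.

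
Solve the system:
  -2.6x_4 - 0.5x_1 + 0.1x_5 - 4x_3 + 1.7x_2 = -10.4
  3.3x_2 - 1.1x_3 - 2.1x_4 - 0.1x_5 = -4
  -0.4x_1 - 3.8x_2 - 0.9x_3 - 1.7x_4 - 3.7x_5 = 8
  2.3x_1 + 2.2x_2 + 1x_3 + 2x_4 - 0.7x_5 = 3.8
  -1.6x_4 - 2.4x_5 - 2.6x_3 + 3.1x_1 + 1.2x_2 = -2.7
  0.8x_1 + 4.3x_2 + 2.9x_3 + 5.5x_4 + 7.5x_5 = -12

x_1 = -1, x_2 = 0, x_3 = 2, x_4 = 1, x_5 = -3

Row-reduce the augmented matrix:
R1 ← R1 / (-1/2).
R3 ← R3 + 2/5·R1.
R4 ← R4 − 23/10·R1.
R5 ← R5 − 31/10·R1.
R6 ← R6 − 4/5·R1.
R2 ← R2 / (33/10).
R1 ← R1 + 17/5·R2.
R3 ← R3 + 129/25·R2.
R4 ← R4 − 501/50·R2.
R5 ← R5 − 587/50·R2.
R6 ← R6 − 351/50·R2.
R3 ← R3 / (29/50).
R1 ← R1 − 103/15·R3.
R2 ← R2 + 1/3·R3.
R4 ← R4 + 703/50·R3.
R5 ← R5 + 3523/150·R3.
R6 ← R6 + 29/25·R3.
R4 ← R4 / (-23597/319).
R1 ← R1 − 35804/957·R4.
R2 ← R2 + 2206/957·R4.
R3 ← R3 + 1597/319·R4.
R5 ← R5 + 122333/957·R4.
R5 ← R5 / (187111/47194).
R1 ← R1 + 227711/117985·R5.
R2 ← R2 − 80114/117985·R5.
R3 ← R3 + 39301/117985·R5.
R4 ← R4 − 152098/117985·R5.
R6 reduces to 0 = 0, so the extra equation is consistent.
Reading off the reduced rows gives x_1 = -1, x_2 = 0, x_3 = 2, x_4 = 1, x_5 = -3.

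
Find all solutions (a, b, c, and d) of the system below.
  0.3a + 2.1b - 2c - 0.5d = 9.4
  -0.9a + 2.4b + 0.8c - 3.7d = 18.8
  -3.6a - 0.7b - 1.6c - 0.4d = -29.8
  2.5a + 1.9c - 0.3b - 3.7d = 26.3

a = 6, b = 6, c = 3, d = -2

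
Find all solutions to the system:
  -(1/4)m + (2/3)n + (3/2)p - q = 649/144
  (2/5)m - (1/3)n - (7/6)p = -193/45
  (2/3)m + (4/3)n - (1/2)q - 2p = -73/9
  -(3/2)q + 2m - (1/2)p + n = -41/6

Row-reduce the augmented matrix:
R1 ← R1 / (-1/4).
R2 ← R2 − 2/5·R1.
R3 ← R3 − 2/3·R1.
R4 ← R4 − 2·R1.
R2 ← R2 / (11/15).
R1 ← R1 + 8/3·R2.
R3 ← R3 − 28/9·R2.
R4 ← R4 − 19/3·R2.
R3 ← R3 / (-320/99).
R1 ← R1 + 50/33·R3.
R2 ← R2 − 37/22·R3.
R4 ← R4 − 28/33·R3.
R4 ← R4 / (843/160).
R1 ← R1 + 225/64·R4.
R2 ← R2 + 381/1280·R4.
R3 ← R3 + 717/640·R4.
Reading off the reduced rows gives m = -9/4, n = -1/3, p = 3, q = 1/3.

m = -9/4, n = -1/3, p = 3, q = 1/3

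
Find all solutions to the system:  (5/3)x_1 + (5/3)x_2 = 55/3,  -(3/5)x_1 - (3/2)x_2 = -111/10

Row-reduce the augmented matrix:
R1 ← R1 / (5/3).
R2 ← R2 + 3/5·R1.
R2 ← R2 / (-9/10).
R1 ← R1 − 1·R2.
Reading off the reduced rows gives x_1 = 6, x_2 = 5.

x_1 = 6, x_2 = 5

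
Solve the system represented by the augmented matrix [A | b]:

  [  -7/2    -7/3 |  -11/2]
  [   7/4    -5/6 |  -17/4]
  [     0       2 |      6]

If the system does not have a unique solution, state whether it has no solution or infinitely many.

no solution

Row-reduce:
R1 ← R1 / (-7/2).
R2 ← R2 − 7/4·R1.
R2 ← R2 / (-2).
R1 ← R1 − 2/3·R2.
R3 ← R3 − 2·R2.
Row 3 reduces to 0 = -1, a contradiction. The system is inconsistent.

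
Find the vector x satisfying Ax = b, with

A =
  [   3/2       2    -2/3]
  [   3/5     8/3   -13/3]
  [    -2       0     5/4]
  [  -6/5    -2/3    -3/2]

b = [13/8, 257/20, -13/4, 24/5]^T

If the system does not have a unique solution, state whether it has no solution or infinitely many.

x_1 = -1/4, x_2 = 0, x_3 = -3

Row-reduce the augmented matrix:
R1 ← R1 / (3/2).
R2 ← R2 − 3/5·R1.
R3 ← R3 + 2·R1.
R4 ← R4 + 6/5·R1.
R2 ← R2 / (28/15).
R1 ← R1 − 4/3·R2.
R3 ← R3 − 8/3·R2.
R4 ← R4 − 14/15·R2.
R3 ← R3 / (1555/252).
R1 ← R1 − 155/63·R3.
R2 ← R2 + 61/28·R3.
R4 reduces to 0 = 0, so the extra equation is consistent.
Reading off the reduced rows gives x_1 = -1/4, x_2 = 0, x_3 = -3.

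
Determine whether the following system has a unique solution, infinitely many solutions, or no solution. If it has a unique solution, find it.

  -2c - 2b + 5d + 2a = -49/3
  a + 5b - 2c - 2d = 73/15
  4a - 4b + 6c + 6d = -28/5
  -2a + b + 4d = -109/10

a = 1/2, b = 1/2, c = 5/3, d = -13/5

Row-reduce the augmented matrix:
R1 ← R1 / (2).
R2 ← R2 − 1·R1.
R3 ← R3 − 4·R1.
R4 ← R4 + 2·R1.
R2 ← R2 / (6).
R1 ← R1 + 1·R2.
R4 ← R4 + 1·R2.
R3 ← R3 / (10).
R1 ← R1 + 7/6·R3.
R2 ← R2 + 1/6·R3.
R4 ← R4 + 13/6·R3.
R4 ← R4 / (443/60).
R1 ← R1 − 77/60·R4.
R2 ← R2 + 49/60·R4.
R3 ← R3 + 2/5·R4.
Reading off the reduced rows gives a = 1/2, b = 1/2, c = 5/3, d = -13/5.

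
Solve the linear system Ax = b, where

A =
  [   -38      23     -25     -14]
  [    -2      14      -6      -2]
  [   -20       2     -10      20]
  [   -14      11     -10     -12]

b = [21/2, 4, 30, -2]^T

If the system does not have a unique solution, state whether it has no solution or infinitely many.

no solution

Row-reduce:
R1 ← R1 / (-38).
R2 ← R2 + 2·R1.
R3 ← R3 + 20·R1.
R4 ← R4 + 14·R1.
R2 ← R2 / (243/19).
R1 ← R1 + 23/38·R2.
R3 ← R3 + 192/19·R2.
R4 ← R4 − 48/19·R2.
R3 ← R3 / (-44/81).
R1 ← R1 − 106/243·R3.
R2 ← R2 + 89/243·R3.
R4 ← R4 − 11/81·R3.
Row 4 reduces to 0 = 1/4, a contradiction. The system is inconsistent.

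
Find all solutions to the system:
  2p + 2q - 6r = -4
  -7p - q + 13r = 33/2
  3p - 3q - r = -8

no solution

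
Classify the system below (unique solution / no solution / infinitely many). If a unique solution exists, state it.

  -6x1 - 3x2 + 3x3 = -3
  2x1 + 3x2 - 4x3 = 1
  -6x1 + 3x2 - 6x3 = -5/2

no solution

Row-reduce:
R1 ← R1 / (-6).
R2 ← R2 − 2·R1.
R3 ← R3 + 6·R1.
R2 ← R2 / (2).
R1 ← R1 − 1/2·R2.
R3 ← R3 − 6·R2.
Row 3 reduces to 0 = 1/2, a contradiction. The system is inconsistent.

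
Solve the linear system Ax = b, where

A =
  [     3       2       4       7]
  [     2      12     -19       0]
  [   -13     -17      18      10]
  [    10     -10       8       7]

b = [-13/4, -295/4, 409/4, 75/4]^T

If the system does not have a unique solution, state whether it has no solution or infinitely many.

x_1 = -2, x_2 = -9/4, x_3 = 9/4, x_4 = -1/4

Row-reduce the augmented matrix:
R1 ← R1 / (3).
R2 ← R2 − 2·R1.
R3 ← R3 + 13·R1.
R4 ← R4 − 10·R1.
R2 ← R2 / (32/3).
R1 ← R1 − 2/3·R2.
R3 ← R3 + 25/3·R2.
R4 ← R4 + 50/3·R2.
R3 ← R3 / (589/32).
R1 ← R1 − 43/16·R3.
R2 ← R2 + 65/32·R3.
R4 ← R4 + 627/16·R3.
R4 ← R4 / (1689/31).
R1 ← R1 + 1609/589·R4.
R2 ← R2 − 2127/589·R4.
R3 ← R3 − 1174/589·R4.
Reading off the reduced rows gives x_1 = -2, x_2 = -9/4, x_3 = 9/4, x_4 = -1/4.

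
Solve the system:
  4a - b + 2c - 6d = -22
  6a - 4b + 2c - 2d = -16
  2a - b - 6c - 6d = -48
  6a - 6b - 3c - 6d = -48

a = -3, b = 0, c = 4, d = 3

Row-reduce the augmented matrix:
R1 ← R1 / (4).
R2 ← R2 − 6·R1.
R3 ← R3 − 2·R1.
R4 ← R4 − 6·R1.
R2 ← R2 / (-5/2).
R1 ← R1 + 1/4·R2.
R3 ← R3 + 1/2·R2.
R4 ← R4 + 9/2·R2.
R3 ← R3 / (-34/5).
R1 ← R1 − 3/5·R3.
R2 ← R2 − 2/5·R3.
R4 ← R4 + 21/5·R3.
R4 ← R4 / (-117/17).
R1 ← R1 + 44/17·R4.
R2 ← R2 + 52/17·R4.
R3 ← R3 − 11/17·R4.
Reading off the reduced rows gives a = -3, b = 0, c = 4, d = 3.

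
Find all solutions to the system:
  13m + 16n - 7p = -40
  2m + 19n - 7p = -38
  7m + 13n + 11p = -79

m = -1, n = -3, p = -3

Row-reduce the augmented matrix:
R1 ← R1 / (13).
R2 ← R2 − 2·R1.
R3 ← R3 − 7·R1.
R2 ← R2 / (215/13).
R1 ← R1 − 16/13·R2.
R3 ← R3 − 57/13·R2.
R3 ← R3 / (3513/215).
R1 ← R1 + 21/215·R3.
R2 ← R2 + 77/215·R3.
Reading off the reduced rows gives m = -1, n = -3, p = -3.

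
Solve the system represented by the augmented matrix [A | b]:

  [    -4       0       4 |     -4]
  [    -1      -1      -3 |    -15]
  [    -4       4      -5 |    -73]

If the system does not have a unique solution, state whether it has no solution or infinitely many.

x_1 = 6, x_2 = -6, x_3 = 5

Row-reduce the augmented matrix:
R1 ← R1 / (-4).
R2 ← R2 + 1·R1.
R3 ← R3 + 4·R1.
R2 ← R2 / (-1).
R3 ← R3 − 4·R2.
R3 ← R3 / (-25).
R1 ← R1 + 1·R3.
R2 ← R2 − 4·R3.
Reading off the reduced rows gives x_1 = 6, x_2 = -6, x_3 = 5.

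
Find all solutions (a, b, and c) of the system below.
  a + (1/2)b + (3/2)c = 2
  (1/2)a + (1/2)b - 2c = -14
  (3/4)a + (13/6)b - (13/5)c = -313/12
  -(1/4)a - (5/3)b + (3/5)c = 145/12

a = -3, b = -5, c = 5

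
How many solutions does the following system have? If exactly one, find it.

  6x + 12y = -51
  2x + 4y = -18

Row-reduce:
R1 ← R1 / (6).
R2 ← R2 − 2·R1.
Row 2 reduces to 0 = -1, a contradiction. The system is inconsistent.

no solution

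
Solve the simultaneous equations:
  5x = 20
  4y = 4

Row-reduce the augmented matrix:
R1 ← R1 / (5).
R2 ← R2 / (4).
Reading off the reduced rows gives x = 4, y = 1.

x = 4, y = 1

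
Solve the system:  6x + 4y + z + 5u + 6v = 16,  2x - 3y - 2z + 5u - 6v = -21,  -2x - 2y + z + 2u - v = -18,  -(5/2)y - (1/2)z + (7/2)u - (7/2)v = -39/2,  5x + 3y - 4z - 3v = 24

Row-reduce:
R1 ← R1 / (6).
R2 ← R2 − 2·R1.
R3 ← R3 + 2·R1.
R5 ← R5 − 5·R1.
R2 ← R2 / (-13/3).
R1 ← R1 − 2/3·R2.
R3 ← R3 + 2/3·R2.
R4 ← R4 + 5/2·R2.
R5 ← R5 + 1/3·R2.
R3 ← R3 / (22/13).
R1 ← R1 + 5/26·R3.
R2 ← R2 − 7/13·R3.
R4 ← R4 − 11/13·R3.
R5 ← R5 + 121/26·R3.
Swap R4 and R5.
R4 ← R4 / (17/4).
R1 ← R1 − 75/44·R4.
R2 ← R2 + 39/22·R4.
R3 ← R3 − 41/22·R4.
Rank is 4 with 5 unknowns, leaving v free.

infinitely many solutions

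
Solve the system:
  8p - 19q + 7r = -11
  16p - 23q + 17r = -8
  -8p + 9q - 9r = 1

no solution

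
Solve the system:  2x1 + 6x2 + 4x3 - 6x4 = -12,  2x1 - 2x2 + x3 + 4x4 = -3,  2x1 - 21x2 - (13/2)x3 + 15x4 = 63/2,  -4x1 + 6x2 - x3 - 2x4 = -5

infinitely many solutions

Row-reduce:
R1 ← R1 / (2).
R2 ← R2 − 2·R1.
R3 ← R3 − 2·R1.
R4 ← R4 + 4·R1.
R2 ← R2 / (-8).
R1 ← R1 − 3·R2.
R3 ← R3 + 27·R2.
R4 ← R4 − 18·R2.
R3 ← R3 / (-3/8).
R1 ← R1 − 7/8·R3.
R2 ← R2 − 3/8·R3.
R4 ← R4 − 1/4·R3.
Rank is 3 with 4 unknowns, leaving x4 free.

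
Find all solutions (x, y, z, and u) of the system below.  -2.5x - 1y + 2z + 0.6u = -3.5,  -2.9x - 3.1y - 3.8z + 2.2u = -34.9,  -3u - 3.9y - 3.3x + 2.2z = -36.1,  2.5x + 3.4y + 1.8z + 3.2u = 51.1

Row-reduce the augmented matrix:
R1 ← R1 / (-5/2).
R2 ← R2 + 29/10·R1.
R3 ← R3 + 33/10·R1.
R4 ← R4 − 5/2·R1.
R2 ← R2 / (-97/50).
R1 ← R1 − 2/5·R2.
R3 ← R3 + 129/50·R2.
R4 ← R4 − 12/5·R2.
R3 ← R3 / (3734/485).
R1 ← R1 + 200/97·R3.
R2 ← R2 − 306/97·R3.
R4 ← R4 + 1829/485·R3.
R4 ← R4 / (131786/46675).
R1 ← R1 + 13826/9335·R4.
R2 ← R2 − 14918/9335·R4.
R3 ← R3 + 7023/9335·R4.
Reading off the reduced rows gives x = 5, y = 4, z = 5, u = 5.

x = 5, y = 4, z = 5, u = 5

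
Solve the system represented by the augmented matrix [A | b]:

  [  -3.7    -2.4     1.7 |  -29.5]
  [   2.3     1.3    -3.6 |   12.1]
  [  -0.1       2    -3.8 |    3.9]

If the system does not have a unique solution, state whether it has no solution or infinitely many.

x_1 = 5, x_2 = 6, x_3 = 2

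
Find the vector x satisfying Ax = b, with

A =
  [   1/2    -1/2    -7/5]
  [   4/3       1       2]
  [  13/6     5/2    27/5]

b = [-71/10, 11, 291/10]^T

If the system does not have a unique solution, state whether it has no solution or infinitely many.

infinitely many solutions

Row-reduce:
R1 ← R1 / (1/2).
R2 ← R2 − 4/3·R1.
R3 ← R3 − 13/6·R1.
R2 ← R2 / (7/3).
R1 ← R1 + 1·R2.
R3 ← R3 − 14/3·R2.
Rank is 2 with 3 unknowns, leaving x_3 free.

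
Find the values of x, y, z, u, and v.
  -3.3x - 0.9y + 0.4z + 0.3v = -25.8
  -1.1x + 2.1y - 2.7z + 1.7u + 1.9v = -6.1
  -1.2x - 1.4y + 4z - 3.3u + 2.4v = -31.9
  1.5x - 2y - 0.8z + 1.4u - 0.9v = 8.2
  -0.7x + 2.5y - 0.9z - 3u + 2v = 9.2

Row-reduce the augmented matrix:
R1 ← R1 / (-33/10).
R2 ← R2 + 11/10·R1.
R3 ← R3 + 6/5·R1.
R4 ← R4 − 3/2·R1.
R5 ← R5 + 7/10·R1.
R2 ← R2 / (12/5).
R1 ← R1 − 3/11·R2.
R3 ← R3 + 59/55·R2.
R4 ← R4 + 53/22·R2.
R5 ← R5 − 148/55·R2.
R3 ← R3 / (10249/3960).
R1 ← R1 − 53/264·R3.
R2 ← R2 + 85/72·R3.
R4 ← R4 + 27421/7920·R3.
R5 ← R5 − 217/99·R3.
R4 ← R4 / (-59777/204980).
R1 ← R1 − 79/20498·R4.
R2 ← R2 + 9231/20498·R4.
R3 ← R3 + 10059/10249·R4.
R5 ← R5 + 282337/102490·R4.
R5 ← R5 / (-30889251/597770).
R1 ← R1 + 27919/59777·R5.
R2 ← R2 + 349308/59777·R5.
R3 ← R3 + 971442/59777·R5.
R4 ← R4 + 1062636/59777·R5.
Reading off the reduced rows gives x = 6, y = 2, z = -6, u = -5, v = -6.

x = 6, y = 2, z = -6, u = -5, v = -6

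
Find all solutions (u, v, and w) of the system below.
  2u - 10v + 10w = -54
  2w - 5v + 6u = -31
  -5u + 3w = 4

infinitely many solutions

Row-reduce:
R1 ← R1 / (2).
R2 ← R2 − 6·R1.
R3 ← R3 + 5·R1.
R2 ← R2 / (25).
R1 ← R1 + 5·R2.
R3 ← R3 + 25·R2.
Rank is 2 with 3 unknowns, leaving w free.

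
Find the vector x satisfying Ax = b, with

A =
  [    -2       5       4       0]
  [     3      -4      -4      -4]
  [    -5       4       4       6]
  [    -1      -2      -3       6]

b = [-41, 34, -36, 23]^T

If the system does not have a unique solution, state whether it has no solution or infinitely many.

x_1 = 2, x_2 = -5, x_3 = -3, x_4 = 1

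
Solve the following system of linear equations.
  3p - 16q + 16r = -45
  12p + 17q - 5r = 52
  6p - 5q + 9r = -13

Row-reduce:
R1 ← R1 / (3).
R2 ← R2 − 12·R1.
R3 ← R3 − 6·R1.
R2 ← R2 / (81).
R1 ← R1 + 16/3·R2.
R3 ← R3 − 27·R2.
Row 3 reduces to 0 = -1/3, a contradiction. The system is inconsistent.

no solution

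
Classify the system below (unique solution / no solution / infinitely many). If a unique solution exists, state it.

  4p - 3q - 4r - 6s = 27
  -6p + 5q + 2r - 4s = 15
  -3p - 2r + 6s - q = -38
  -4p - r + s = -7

p = -1, q = -5, r = 5, s = -6

Row-reduce the augmented matrix:
R1 ← R1 / (4).
R2 ← R2 + 6·R1.
R3 ← R3 + 3·R1.
R4 ← R4 + 4·R1.
R2 ← R2 / (1/2).
R1 ← R1 + 3/4·R2.
R3 ← R3 + 13/4·R2.
R4 ← R4 + 3·R2.
R3 ← R3 / (-31).
R1 ← R1 + 7·R3.
R2 ← R2 + 8·R3.
R4 ← R4 + 29·R3.
R4 ← R4 / (-166/31).
R1 ← R1 + 70/31·R4.
R2 ← R2 + 142/31·R4.
R3 ← R3 − 83/31·R4.
Reading off the reduced rows gives p = -1, q = -5, r = 5, s = -6.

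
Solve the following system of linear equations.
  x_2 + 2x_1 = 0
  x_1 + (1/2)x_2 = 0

Row-reduce:
R1 ← R1 / (2).
R2 ← R2 − 1·R1.
Rank is 1 with 2 unknowns, leaving x_2 free.

infinitely many solutions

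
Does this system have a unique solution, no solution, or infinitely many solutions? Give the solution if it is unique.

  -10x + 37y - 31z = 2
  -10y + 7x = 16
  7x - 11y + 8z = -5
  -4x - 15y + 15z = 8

x = -2, y = -3, z = -3

Row-reduce the augmented matrix:
R1 ← R1 / (-10).
R2 ← R2 − 7·R1.
R3 ← R3 − 7·R1.
R4 ← R4 + 4·R1.
R2 ← R2 / (159/10).
R1 ← R1 + 37/10·R2.
R3 ← R3 − 149/10·R2.
R4 ← R4 + 149/5·R2.
R3 ← R3 / (1055/159).
R1 ← R1 + 310/159·R3.
R2 ← R2 + 217/159·R3.
R4 ← R4 + 2110/159·R3.
R4 reduces to 0 = 0, so the extra equation is consistent.
Reading off the reduced rows gives x = -2, y = -3, z = -3.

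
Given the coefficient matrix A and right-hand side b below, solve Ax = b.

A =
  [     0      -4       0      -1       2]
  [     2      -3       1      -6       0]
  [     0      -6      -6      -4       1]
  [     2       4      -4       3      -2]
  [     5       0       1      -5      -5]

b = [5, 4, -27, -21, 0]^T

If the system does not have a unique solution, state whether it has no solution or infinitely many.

Row-reduce the augmented matrix:
Swap R1 and R2.
R1 ← R1 / (2).
R4 ← R4 − 2·R1.
R5 ← R5 − 5·R1.
R2 ← R2 / (-4).
R1 ← R1 + 3/2·R2.
R3 ← R3 + 6·R2.
R4 ← R4 − 7·R2.
R5 ← R5 − 15/2·R2.
R3 ← R3 / (-6).
R1 ← R1 − 1/2·R3.
R4 ← R4 + 5·R3.
R5 ← R5 + 3/2·R3.
R4 ← R4 / (28/3).
R1 ← R1 + 17/6·R4.
R2 ← R2 − 1/4·R4.
R3 ← R3 − 5/12·R4.
R5 ← R5 − 35/4·R4.
R5 ← R5 / (-119/32).
R1 ← R1 − 5/112·R5.
R2 ← R2 + 131/224·R5.
R3 ← R3 − 43/224·R5.
R4 ← R4 − 19/56·R5.
Reading off the reduced rows gives x_1 = 1, x_2 = -1, x_3 = 5, x_4 = 1, x_5 = 1.

x_1 = 1, x_2 = -1, x_3 = 5, x_4 = 1, x_5 = 1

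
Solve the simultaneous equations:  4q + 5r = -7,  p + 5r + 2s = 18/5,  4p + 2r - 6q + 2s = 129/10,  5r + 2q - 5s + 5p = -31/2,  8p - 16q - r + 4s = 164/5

Row-reduce the augmented matrix:
Swap R1 and R2.
R3 ← R3 − 4·R1.
R4 ← R4 − 5·R1.
R5 ← R5 − 8·R1.
R2 ← R2 / (4).
R3 ← R3 + 6·R2.
R4 ← R4 − 2·R2.
R5 ← R5 + 16·R2.
R3 ← R3 / (-21/2).
R1 ← R1 − 5·R3.
R2 ← R2 − 5/4·R3.
R4 ← R4 + 45/2·R3.
R5 ← R5 + 21·R3.
R4 ← R4 / (-15/7).
R1 ← R1 + 6/7·R4.
R2 ← R2 + 5/7·R4.
R3 ← R3 − 4/7·R4.
R5 reduces to 0 = 0, so the extra equation is consistent.
Reading off the reduced rows gives p = -2/5, q = -7/4, r = 0, s = 2.

p = -2/5, q = -7/4, r = 0, s = 2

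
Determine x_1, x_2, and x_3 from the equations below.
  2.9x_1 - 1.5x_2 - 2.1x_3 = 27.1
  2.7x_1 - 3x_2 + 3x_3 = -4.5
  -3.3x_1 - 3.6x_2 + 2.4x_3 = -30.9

x_1 = 5, x_2 = 0, x_3 = -6

Row-reduce the augmented matrix:
R1 ← R1 / (29/10).
R2 ← R2 − 27/10·R1.
R3 ← R3 + 33/10·R1.
R2 ← R2 / (-93/58).
R1 ← R1 + 15/29·R2.
R3 ← R3 + 1539/290·R2.
R3 ← R3 / (-12702/775).
R1 ← R1 + 72/31·R3.
R2 ← R2 + 479/155·R3.
Reading off the reduced rows gives x_1 = 5, x_2 = 0, x_3 = -6.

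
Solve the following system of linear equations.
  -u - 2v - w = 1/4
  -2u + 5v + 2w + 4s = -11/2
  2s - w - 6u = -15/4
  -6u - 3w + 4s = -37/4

u = 0, v = -1, w = 7/4, s = -1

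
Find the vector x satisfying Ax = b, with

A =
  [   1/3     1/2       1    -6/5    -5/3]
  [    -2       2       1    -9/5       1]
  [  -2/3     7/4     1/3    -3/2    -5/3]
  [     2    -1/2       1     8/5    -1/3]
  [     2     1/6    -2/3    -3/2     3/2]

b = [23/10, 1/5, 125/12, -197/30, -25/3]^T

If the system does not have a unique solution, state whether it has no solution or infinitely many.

x_1 = -2, x_2 = 3, x_3 = -4, x_4 = 1, x_5 = -4

Row-reduce the augmented matrix:
R1 ← R1 / (1/3).
R2 ← R2 + 2·R1.
R3 ← R3 + 2/3·R1.
R4 ← R4 − 2·R1.
R5 ← R5 − 2·R1.
R2 ← R2 / (5).
R1 ← R1 − 3/2·R2.
R3 ← R3 − 11/4·R2.
R4 ← R4 + 7/2·R2.
R5 ← R5 + 17/6·R2.
R3 ← R3 / (-91/60).
R1 ← R1 − 9/10·R3.
R2 ← R2 − 7/5·R3.
R4 ← R4 + 1/10·R3.
R5 ← R5 + 27/10·R3.
R4 ← R4 / (158/65).
R1 ← R1 + 18/65·R4.
R2 ← R2 + 54/65·R4.
R3 ← R3 + 9/13·R4.
R5 ← R5 + 33/26·R4.
R5 ← R5 / (9123/1106).
R1 ← R1 + 1076/553·R5.
R2 ← R2 + 384/553·R5.
R3 ← R3 − 549/553·R5.
R4 ← R4 − 2300/1659·R5.
Reading off the reduced rows gives x_1 = -2, x_2 = 3, x_3 = -4, x_4 = 1, x_5 = -4.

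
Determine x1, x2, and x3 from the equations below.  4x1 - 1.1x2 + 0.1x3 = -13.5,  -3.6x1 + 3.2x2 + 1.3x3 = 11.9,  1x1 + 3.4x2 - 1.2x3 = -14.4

x1 = -4, x2 = -2, x3 = 3

Row-reduce the augmented matrix:
R1 ← R1 / (4).
R2 ← R2 + 18/5·R1.
R3 ← R3 − 1·R1.
R2 ← R2 / (221/100).
R1 ← R1 + 11/40·R2.
R3 ← R3 − 147/40·R2.
R3 ← R3 / (-15631/4420).
R1 ← R1 − 175/884·R3.
R2 ← R2 − 139/221·R3.
Reading off the reduced rows gives x1 = -4, x2 = -2, x3 = 3.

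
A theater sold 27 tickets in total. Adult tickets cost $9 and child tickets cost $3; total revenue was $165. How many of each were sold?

adult tickets: 14, child tickets: 13

Let a = adult tickets, c = child tickets.
  a + c = 27
  3c + 9a = 165
From equation 1: a = 27 − c.
Substitute into equation 2 and solve: c = 13.
Then a = 14.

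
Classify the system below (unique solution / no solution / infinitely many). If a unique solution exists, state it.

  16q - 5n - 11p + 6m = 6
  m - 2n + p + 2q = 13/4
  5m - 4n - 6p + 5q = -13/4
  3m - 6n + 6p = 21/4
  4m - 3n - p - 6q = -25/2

m = 11/4, n = 3, p = 5/2, q = 2

Row-reduce the augmented matrix:
R1 ← R1 / (6).
R2 ← R2 − 1·R1.
R3 ← R3 − 5·R1.
R4 ← R4 − 3·R1.
R5 ← R5 − 4·R1.
R2 ← R2 / (-7/6).
R1 ← R1 + 5/6·R2.
R3 ← R3 − 1/6·R2.
R4 ← R4 + 7/2·R2.
R5 ← R5 − 1/3·R2.
R3 ← R3 / (25/7).
R1 ← R1 + 27/7·R3.
R2 ← R2 + 17/7·R3.
R4 ← R4 − 3·R3.
R5 ← R5 − 50/7·R3.
R4 ← R4 / (27/25).
R1 ← R1 + 149/25·R4.
R2 ← R2 + 129/25·R4.
R3 ← R3 + 59/25·R4.
R5 reduces to 0 = 0, so the extra equation is consistent.
Reading off the reduced rows gives m = 11/4, n = 3, p = 5/2, q = 2.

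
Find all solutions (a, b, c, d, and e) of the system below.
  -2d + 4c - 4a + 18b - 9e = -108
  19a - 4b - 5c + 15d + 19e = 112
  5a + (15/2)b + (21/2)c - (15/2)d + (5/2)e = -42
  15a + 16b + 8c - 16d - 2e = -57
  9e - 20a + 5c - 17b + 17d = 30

infinitely many solutions

Row-reduce:
R1 ← R1 / (-4).
R2 ← R2 − 19·R1.
R3 ← R3 − 5·R1.
R4 ← R4 − 15·R1.
R5 ← R5 + 20·R1.
R2 ← R2 / (163/2).
R1 ← R1 + 9/2·R2.
R3 ← R3 − 30·R2.
R4 ← R4 − 167/2·R2.
R5 ← R5 + 107·R2.
R3 ← R3 / (3373/326).
R1 ← R1 + 37/163·R3.
R2 ← R2 − 28/163·R3.
R4 ← R4 − 1411/163·R3.
R5 ← R5 − 551/163·R3.
R4 ← R4 / (-64339/3373).
R1 ← R1 − 1821/3373·R4.
R2 ← R2 − 901/3373·R4.
R3 ← R3 + 3920/3373·R4.
R5 ← R5 − 128678/3373·R4.
Rank is 4 with 5 unknowns, leaving e free.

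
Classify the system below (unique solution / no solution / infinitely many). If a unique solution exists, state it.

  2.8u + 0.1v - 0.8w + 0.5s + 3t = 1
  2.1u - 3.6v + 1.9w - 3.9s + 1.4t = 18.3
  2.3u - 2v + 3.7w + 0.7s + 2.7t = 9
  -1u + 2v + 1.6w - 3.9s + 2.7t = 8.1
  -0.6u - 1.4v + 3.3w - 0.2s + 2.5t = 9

u = 0, v = -2, w = 1, s = -2, t = 1

Row-reduce the augmented matrix:
R1 ← R1 / (14/5).
R2 ← R2 − 21/10·R1.
R3 ← R3 − 23/10·R1.
R4 ← R4 + 1·R1.
R5 ← R5 + 3/5·R1.
R2 ← R2 / (-147/40).
R1 ← R1 − 1/28·R2.
R3 ← R3 + 583/280·R2.
R4 ← R4 − 57/28·R2.
R5 ← R5 + 193/140·R2.
R3 ← R3 / (3026/1029).
R1 ← R1 + 269/1029·R3.
R2 ← R2 + 100/147·R3.
R4 ← R4 − 4629/1715·R3.
R5 ← R5 − 22543/10290·R3.
R4 ← R4 / (-129787/15130).
R1 ← R1 − 572/1513·R4.
R2 ← R2 − 2709/1513·R4.
R3 ← R3 − 1395/1513·R4.
R5 ← R5 + 7703/15130·R4.
R5 ← R5 / (71915533/25957400).
R1 ← R1 − 645499/519148·R5.
R2 ← R2 − 175903/185410·R5.
R3 ← R3 − 1370329/2595740·R5.
R4 ← R4 + 399767/1297870·R5.
Reading off the reduced rows gives u = 0, v = -2, w = 1, s = -2, t = 1.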